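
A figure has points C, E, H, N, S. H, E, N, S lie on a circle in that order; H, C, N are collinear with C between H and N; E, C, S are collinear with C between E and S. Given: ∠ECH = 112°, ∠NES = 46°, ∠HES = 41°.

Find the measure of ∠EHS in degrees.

1. ∠NCS = 112°  [vertical angles at C]
2. ∠NHS = 46°  [same arc NS]
3. ∠HCS = 68°  [linear pair at C on HN]
4. ∠ESH = 66°  [△HCS]
5. ∠EHS = 73°  [△HES]

∠EHS = 73°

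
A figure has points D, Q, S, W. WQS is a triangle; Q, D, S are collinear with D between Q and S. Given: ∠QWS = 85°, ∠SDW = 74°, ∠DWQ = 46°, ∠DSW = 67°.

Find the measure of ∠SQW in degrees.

1. ∠QDW = 106°  [linear pair at D on QS]
2. ∠DQW = 28°  [△WQD]
3. ∠SQW = 28°  [D on ray QS]

∠SQW = 28°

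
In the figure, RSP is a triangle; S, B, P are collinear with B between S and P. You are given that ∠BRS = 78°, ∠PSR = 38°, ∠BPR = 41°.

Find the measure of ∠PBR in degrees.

∠PBR = 116°

1. ∠BSR = 38°  [B on ray SP]
2. ∠RBS = 64°  [△RSB]
3. ∠PBR = 116°  [linear pair at B on SP]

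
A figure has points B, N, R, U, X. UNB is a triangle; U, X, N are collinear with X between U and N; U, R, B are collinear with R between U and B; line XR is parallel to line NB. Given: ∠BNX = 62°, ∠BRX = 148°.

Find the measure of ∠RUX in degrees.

∠RUX = 86°

1. ∠BNU = 62°  [X on ray NU]
2. ∠URX = 32°  [linear pair at R on UB]
3. ∠RXU = 62°  [XR∥NB, corresponding at X]
4. ∠RUX = 86°  [△UXR]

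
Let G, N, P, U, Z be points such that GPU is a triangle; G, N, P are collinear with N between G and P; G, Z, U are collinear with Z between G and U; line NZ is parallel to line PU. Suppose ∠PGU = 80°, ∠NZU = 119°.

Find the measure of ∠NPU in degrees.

∠NPU = 39°

1. ∠NGZ = 80°  [N on GP, Z on GU]
2. ∠GZN = 61°  [linear pair at Z on GU]
3. ∠GNZ = 39°  [△GNZ]
4. ∠PNZ = 141°  [linear pair at N on GP]
5. ∠NPU = 39°  [NZ∥PU, co-interior at P–N]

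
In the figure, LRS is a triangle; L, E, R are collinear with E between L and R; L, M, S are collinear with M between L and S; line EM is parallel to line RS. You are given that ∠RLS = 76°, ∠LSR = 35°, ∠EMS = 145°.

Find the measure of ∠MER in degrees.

∠MER = 111°

1. ∠LRS = 69°  [△LRS]
2. ∠LEM = 69°  [EM∥RS, corresponding at E]
3. ∠MER = 111°  [linear pair at E on LR]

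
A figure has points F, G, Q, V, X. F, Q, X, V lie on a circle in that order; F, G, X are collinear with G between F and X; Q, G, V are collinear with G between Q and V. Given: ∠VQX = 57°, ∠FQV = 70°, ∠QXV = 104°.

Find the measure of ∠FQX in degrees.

1. ∠VFX = 57°  [same arc XV]
2. ∠FXV = 70°  [same arc FV]
3. ∠FVX = 53°  [△FXV]
4. ∠FQX = 127°  [cyclic FQXV, opposite ∠Q+∠V]

∠FQX = 127°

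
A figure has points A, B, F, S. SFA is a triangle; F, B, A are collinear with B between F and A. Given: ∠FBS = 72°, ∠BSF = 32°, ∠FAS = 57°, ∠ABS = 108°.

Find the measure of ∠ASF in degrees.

∠ASF = 47°

1. ∠BFS = 76°  [△SFB]
2. ∠AFS = 76°  [B on ray FA]
3. ∠ASF = 47°  [△SFA]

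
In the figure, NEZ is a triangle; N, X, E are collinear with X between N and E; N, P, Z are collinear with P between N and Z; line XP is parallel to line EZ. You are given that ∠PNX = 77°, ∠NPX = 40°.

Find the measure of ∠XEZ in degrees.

∠XEZ = 63°

1. ∠NXP = 63°  [△NXP]
2. ∠EXP = 117°  [linear pair at X on NE]
3. ∠XEZ = 63°  [XP∥EZ, co-interior at E–X]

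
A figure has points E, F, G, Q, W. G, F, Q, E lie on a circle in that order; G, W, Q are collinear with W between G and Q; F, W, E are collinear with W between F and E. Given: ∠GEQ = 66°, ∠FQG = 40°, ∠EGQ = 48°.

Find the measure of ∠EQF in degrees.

∠EQF = 106°

1. ∠GFQ = 114°  [cyclic GFQE, opposite ∠F+∠E]
2. ∠FGQ = 26°  [△GFQ]
3. ∠EFQ = 48°  [same arc QE]
4. ∠FEQ = 26°  [same arc FQ]
5. ∠EQF = 106°  [△FQE]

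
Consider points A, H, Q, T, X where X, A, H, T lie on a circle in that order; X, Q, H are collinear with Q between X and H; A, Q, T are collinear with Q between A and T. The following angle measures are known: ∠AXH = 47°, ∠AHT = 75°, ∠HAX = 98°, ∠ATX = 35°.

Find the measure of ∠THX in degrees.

∠THX = 40°

1. ∠ATH = 47°  [same arc AH]
2. ∠HAT = 58°  [△AHT]
3. ∠HTX = 82°  [cyclic XAHT, opposite ∠A+∠T]
4. ∠HXT = 58°  [same arc HT]
5. ∠THX = 40°  [△XHT]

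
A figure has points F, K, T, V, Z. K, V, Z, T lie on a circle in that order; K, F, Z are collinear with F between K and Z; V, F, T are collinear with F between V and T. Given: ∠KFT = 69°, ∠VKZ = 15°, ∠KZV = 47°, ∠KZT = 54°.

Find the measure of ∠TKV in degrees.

∠TKV = 79°

1. ∠KTV = 47°  [same arc KV]
2. ∠KVT = 54°  [same arc KT]
3. ∠TKV = 79°  [△KVT]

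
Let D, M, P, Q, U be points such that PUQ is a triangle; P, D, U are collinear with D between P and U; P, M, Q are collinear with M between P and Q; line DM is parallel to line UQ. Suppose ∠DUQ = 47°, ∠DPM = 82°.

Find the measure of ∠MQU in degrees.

1. ∠PUQ = 47°  [D on ray UP]
2. ∠QPU = 82°  [D on PU, M on PQ]
3. ∠PQU = 51°  [△PUQ]
4. ∠MQU = 51°  [M on ray QP]

∠MQU = 51°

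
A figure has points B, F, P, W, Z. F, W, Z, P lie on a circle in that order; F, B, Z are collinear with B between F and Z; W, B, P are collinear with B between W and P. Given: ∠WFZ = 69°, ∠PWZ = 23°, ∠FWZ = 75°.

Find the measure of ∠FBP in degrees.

1. ∠FZW = 36°  [△FWZ]
2. ∠PFZ = 23°  [same arc ZP]
3. ∠FPW = 36°  [same arc FW]
4. ∠FBP = 121°  [△FBP]

∠FBP = 121°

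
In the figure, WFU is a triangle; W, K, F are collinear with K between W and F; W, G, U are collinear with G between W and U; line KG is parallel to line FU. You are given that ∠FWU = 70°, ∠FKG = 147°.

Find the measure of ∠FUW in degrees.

∠FUW = 77°

1. ∠GWK = 70°  [K on WF, G on WU]
2. ∠GKW = 33°  [linear pair at K on WF]
3. ∠KGW = 77°  [△WKG]
4. ∠FUW = 77°  [KG∥FU, corresponding at G]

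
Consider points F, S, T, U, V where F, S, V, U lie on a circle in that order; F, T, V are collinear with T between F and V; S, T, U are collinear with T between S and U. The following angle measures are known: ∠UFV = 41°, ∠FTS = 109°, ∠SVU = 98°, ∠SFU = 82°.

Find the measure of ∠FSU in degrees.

1. ∠USV = 41°  [same arc VU]
2. ∠UTV = 109°  [vertical angles at T]
3. ∠SUV = 41°  [△SVU]
4. ∠FVU = 30°  [△VTU]
5. ∠FSU = 30°  [same arc FU]

∠FSU = 30°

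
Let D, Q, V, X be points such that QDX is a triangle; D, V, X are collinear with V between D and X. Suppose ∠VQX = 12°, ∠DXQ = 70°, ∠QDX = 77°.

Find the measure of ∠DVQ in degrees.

∠DVQ = 82°

1. ∠QXV = 70°  [V on ray XD]
2. ∠QVX = 98°  [△QVX]
3. ∠DVQ = 82°  [linear pair at V on DX]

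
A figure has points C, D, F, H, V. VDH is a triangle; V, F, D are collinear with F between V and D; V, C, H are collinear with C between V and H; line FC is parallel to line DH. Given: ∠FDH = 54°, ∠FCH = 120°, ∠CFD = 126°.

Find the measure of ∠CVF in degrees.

∠CVF = 66°

1. ∠FCV = 60°  [linear pair at C on VH]
2. ∠CFV = 54°  [linear pair at F on VD]
3. ∠CVF = 66°  [△VFC]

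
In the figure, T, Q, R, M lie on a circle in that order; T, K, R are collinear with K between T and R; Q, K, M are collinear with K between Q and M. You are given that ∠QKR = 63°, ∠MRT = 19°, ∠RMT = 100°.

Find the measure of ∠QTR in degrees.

∠QTR = 44°

1. ∠QKT = 117°  [linear pair at K on TR]
2. ∠MQT = 19°  [same arc TM]
3. ∠QTR = 44°  [△TKQ]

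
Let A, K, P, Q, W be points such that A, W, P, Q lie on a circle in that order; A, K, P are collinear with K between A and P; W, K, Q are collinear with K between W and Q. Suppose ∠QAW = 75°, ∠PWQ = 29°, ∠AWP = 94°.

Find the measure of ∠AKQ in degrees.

1. ∠QPW = 105°  [cyclic AWPQ, opposite ∠A+∠P]
2. ∠PAQ = 29°  [same arc PQ]
3. ∠PQW = 46°  [△WPQ]
4. ∠AQP = 86°  [cyclic AWPQ, opposite ∠W+∠Q]
5. ∠APQ = 65°  [△APQ]
6. ∠PKQ = 69°  [△PKQ]
7. ∠AKQ = 111°  [linear pair at K on AP]

∠AKQ = 111°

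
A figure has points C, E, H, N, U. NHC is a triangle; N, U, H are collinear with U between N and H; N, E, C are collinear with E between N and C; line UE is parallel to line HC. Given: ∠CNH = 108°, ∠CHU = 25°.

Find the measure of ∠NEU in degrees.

∠NEU = 47°

1. ∠CHN = 25°  [U on ray HN]
2. ∠HCN = 47°  [△NHC]
3. ∠NEU = 47°  [UE∥HC, corresponding at E]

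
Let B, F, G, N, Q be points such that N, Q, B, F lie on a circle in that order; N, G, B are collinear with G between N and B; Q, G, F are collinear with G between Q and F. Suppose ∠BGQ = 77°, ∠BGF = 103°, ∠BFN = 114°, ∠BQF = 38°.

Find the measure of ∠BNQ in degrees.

∠BNQ = 49°

1. ∠NBQ = 65°  [△QGB]
2. ∠BQN = 66°  [cyclic NQBF, opposite ∠Q+∠F]
3. ∠BNQ = 49°  [△NQB]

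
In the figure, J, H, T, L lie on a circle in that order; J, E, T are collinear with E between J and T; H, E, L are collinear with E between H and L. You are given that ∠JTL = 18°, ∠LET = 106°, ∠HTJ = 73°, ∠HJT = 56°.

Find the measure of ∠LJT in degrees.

1. ∠JEL = 74°  [linear pair at E on JT]
2. ∠HLJ = 73°  [same arc JH]
3. ∠LJT = 33°  [△JEL]

∠LJT = 33°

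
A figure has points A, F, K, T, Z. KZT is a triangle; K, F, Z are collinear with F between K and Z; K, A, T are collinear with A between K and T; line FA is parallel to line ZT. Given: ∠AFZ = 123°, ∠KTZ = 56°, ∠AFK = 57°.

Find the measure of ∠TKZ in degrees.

1. ∠FAK = 56°  [FA∥ZT, corresponding at A]
2. ∠AKF = 67°  [△KFA]
3. ∠TKZ = 67°  [F on KZ, A on KT]

∠TKZ = 67°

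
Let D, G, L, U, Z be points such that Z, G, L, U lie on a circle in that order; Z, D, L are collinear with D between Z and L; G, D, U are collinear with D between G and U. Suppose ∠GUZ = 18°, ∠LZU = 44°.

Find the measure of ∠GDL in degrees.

∠GDL = 118°

1. ∠GLZ = 18°  [same arc ZG]
2. ∠LGU = 44°  [same arc LU]
3. ∠GDL = 118°  [△GDL]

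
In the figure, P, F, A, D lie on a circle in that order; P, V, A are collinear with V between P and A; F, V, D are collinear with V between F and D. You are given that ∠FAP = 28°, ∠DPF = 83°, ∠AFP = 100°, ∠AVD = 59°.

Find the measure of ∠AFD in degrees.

∠AFD = 31°

1. ∠APF = 52°  [△PFA]
2. ∠DAF = 97°  [cyclic PFAD, opposite ∠P+∠A]
3. ∠ADF = 52°  [same arc FA]
4. ∠AFD = 31°  [△FAD]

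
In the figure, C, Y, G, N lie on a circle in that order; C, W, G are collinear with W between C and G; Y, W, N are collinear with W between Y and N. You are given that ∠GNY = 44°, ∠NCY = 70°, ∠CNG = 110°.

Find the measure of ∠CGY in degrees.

∠CGY = 66°

1. ∠GCY = 44°  [same arc YG]
2. ∠CYG = 70°  [cyclic CYGN, opposite ∠Y+∠N]
3. ∠CGY = 66°  [△CYG]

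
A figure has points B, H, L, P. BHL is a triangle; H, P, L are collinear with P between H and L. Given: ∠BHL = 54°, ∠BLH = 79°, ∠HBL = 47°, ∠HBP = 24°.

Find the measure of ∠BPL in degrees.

1. ∠BHP = 54°  [P on ray HL]
2. ∠BPH = 102°  [△BHP]
3. ∠BPL = 78°  [linear pair at P on HL]

∠BPL = 78°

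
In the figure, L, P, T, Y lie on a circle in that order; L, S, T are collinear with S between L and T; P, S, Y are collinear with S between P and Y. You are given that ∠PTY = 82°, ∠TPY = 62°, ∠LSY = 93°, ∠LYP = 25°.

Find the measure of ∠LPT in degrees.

1. ∠PYT = 36°  [△PTY]
2. ∠LTP = 25°  [same arc LP]
3. ∠PLT = 36°  [same arc PT]
4. ∠LPT = 119°  [△LPT]

∠LPT = 119°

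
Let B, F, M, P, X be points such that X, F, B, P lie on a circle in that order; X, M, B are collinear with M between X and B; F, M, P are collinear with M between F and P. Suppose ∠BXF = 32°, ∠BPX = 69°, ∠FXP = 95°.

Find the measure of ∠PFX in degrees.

1. ∠BFX = 111°  [cyclic XFBP, opposite ∠F+∠P]
2. ∠FBX = 37°  [△XFB]
3. ∠FPX = 37°  [same arc XF]
4. ∠PFX = 48°  [△XFP]

∠PFX = 48°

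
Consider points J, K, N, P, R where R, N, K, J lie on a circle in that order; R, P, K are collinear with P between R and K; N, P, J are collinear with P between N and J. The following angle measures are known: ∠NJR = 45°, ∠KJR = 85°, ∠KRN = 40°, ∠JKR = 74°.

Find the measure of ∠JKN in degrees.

∠JKN = 119°

1. ∠JRK = 21°  [△RKJ]
2. ∠KJN = 40°  [same arc NK]
3. ∠JNK = 21°  [same arc KJ]
4. ∠JKN = 119°  [△NKJ]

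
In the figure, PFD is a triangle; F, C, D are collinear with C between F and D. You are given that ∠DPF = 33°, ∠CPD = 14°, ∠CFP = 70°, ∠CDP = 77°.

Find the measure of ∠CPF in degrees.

∠CPF = 19°

1. ∠DCP = 89°  [△PCD]
2. ∠FCP = 91°  [linear pair at C on FD]
3. ∠CPF = 19°  [△PFC]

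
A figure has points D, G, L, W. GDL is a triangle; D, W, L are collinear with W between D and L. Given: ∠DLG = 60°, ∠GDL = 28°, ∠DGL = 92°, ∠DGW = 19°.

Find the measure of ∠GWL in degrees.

1. ∠GDW = 28°  [W on ray DL]
2. ∠DWG = 133°  [△GDW]
3. ∠GWL = 47°  [linear pair at W on DL]

∠GWL = 47°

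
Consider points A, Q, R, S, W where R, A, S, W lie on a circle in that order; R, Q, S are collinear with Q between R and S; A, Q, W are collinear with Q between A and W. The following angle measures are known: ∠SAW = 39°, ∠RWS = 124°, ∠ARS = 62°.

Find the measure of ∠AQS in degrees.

∠AQS = 79°

1. ∠RAS = 56°  [cyclic RASW, opposite ∠A+∠W]
2. ∠ASR = 62°  [△RAS]
3. ∠AQS = 79°  [△AQS]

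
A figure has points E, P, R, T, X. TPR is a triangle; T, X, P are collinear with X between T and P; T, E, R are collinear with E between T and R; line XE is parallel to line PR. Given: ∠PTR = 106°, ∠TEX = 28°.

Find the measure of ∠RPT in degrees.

∠RPT = 46°

1. ∠ETX = 106°  [X on TP, E on TR]
2. ∠EXT = 46°  [△TXE]
3. ∠RPT = 46°  [XE∥PR, corresponding at X]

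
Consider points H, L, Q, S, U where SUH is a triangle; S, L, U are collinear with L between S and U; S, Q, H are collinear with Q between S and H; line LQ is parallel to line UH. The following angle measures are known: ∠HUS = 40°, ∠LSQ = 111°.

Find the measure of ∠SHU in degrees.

∠SHU = 29°

1. ∠QLS = 40°  [LQ∥UH, corresponding at L]
2. ∠LQS = 29°  [△SLQ]
3. ∠SHU = 29°  [LQ∥UH, corresponding at Q]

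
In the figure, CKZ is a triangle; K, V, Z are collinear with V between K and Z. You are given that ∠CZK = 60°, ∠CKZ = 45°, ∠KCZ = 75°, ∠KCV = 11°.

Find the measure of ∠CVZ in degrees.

1. ∠CKV = 45°  [V on ray KZ]
2. ∠CVK = 124°  [△CKV]
3. ∠CVZ = 56°  [linear pair at V on KZ]

∠CVZ = 56°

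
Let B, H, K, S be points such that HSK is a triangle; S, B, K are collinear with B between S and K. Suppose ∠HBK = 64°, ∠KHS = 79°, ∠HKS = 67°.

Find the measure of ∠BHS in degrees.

∠BHS = 30°

1. ∠HBS = 116°  [linear pair at B on SK]
2. ∠HSK = 34°  [△HSK]
3. ∠BSH = 34°  [B on ray SK]
4. ∠BHS = 30°  [△HSB]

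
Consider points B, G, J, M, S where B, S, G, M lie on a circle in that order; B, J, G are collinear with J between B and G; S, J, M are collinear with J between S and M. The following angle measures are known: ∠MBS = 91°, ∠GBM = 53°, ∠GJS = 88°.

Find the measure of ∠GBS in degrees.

1. ∠MGS = 89°  [cyclic BSGM, opposite ∠B+∠G]
2. ∠GSM = 53°  [same arc GM]
3. ∠GMS = 38°  [△SGM]
4. ∠GBS = 38°  [same arc SG]

∠GBS = 38°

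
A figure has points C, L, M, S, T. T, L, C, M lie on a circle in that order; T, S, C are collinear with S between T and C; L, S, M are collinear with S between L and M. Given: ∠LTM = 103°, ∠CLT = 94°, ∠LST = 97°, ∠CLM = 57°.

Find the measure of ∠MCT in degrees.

1. ∠CMT = 86°  [cyclic TLCM, opposite ∠L+∠M]
2. ∠CTM = 57°  [same arc CM]
3. ∠MCT = 37°  [△TCM]

∠MCT = 37°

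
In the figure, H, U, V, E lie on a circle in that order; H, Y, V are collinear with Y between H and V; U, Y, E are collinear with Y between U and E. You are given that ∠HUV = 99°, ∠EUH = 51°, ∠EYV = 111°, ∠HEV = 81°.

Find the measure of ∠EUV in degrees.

∠EUV = 48°

1. ∠EVH = 51°  [same arc HE]
2. ∠EHV = 48°  [△HVE]
3. ∠EUV = 48°  [same arc VE]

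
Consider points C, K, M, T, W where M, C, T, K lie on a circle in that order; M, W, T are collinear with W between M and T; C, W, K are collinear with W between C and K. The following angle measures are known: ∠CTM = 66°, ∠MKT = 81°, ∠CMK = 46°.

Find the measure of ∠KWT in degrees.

∠KWT = 97°

1. ∠CKM = 66°  [same arc MC]
2. ∠MCT = 99°  [cyclic MCTK, opposite ∠C+∠K]
3. ∠KCM = 68°  [△MCK]
4. ∠CMT = 15°  [△MCT]
5. ∠KTM = 68°  [same arc MK]
6. ∠CKT = 15°  [same arc CT]
7. ∠KWT = 97°  [△TWK]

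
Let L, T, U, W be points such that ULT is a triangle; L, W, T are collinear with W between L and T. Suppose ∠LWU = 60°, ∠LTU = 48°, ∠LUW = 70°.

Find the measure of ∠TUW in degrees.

1. ∠TWU = 120°  [linear pair at W on LT]
2. ∠UTW = 48°  [W on ray TL]
3. ∠TUW = 12°  [△UWT]

∠TUW = 12°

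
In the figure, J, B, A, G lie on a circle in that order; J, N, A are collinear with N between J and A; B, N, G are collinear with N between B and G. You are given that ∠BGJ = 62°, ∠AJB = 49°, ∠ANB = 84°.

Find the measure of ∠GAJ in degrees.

1. ∠BAJ = 62°  [same arc JB]
2. ∠ABJ = 69°  [△JBA]
3. ∠GNJ = 84°  [vertical angles at N]
4. ∠AGJ = 111°  [cyclic JBAG, opposite ∠B+∠G]
5. ∠AJG = 34°  [△JNG]
6. ∠GAJ = 35°  [△JAG]

∠GAJ = 35°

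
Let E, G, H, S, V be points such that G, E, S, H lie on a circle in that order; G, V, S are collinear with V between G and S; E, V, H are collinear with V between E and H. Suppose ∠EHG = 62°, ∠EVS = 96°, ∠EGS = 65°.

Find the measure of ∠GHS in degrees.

∠GHS = 127°

1. ∠ESG = 62°  [same arc GE]
2. ∠GES = 53°  [△GES]
3. ∠GHS = 127°  [cyclic GESH, opposite ∠E+∠H]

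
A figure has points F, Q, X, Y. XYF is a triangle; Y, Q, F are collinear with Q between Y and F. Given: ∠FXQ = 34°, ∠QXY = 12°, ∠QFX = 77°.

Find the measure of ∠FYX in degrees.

1. ∠FQX = 69°  [△XQF]
2. ∠XQY = 111°  [linear pair at Q on YF]
3. ∠QYX = 57°  [△XYQ]
4. ∠FYX = 57°  [Q on ray YF]

∠FYX = 57°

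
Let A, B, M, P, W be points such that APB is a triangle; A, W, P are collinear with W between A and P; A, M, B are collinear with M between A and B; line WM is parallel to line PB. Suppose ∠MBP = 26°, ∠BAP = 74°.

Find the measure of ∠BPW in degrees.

1. ∠ABP = 26°  [M on ray BA]
2. ∠APB = 80°  [△APB]
3. ∠BPW = 80°  [W on ray PA]

∠BPW = 80°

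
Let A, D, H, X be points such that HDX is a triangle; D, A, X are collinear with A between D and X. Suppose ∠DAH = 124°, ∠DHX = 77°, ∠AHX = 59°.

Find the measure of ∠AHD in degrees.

1. ∠HAX = 56°  [linear pair at A on DX]
2. ∠AXH = 65°  [△HAX]
3. ∠DXH = 65°  [A on ray XD]
4. ∠HDX = 38°  [△HDX]
5. ∠ADH = 38°  [A on ray DX]
6. ∠AHD = 18°  [△HDA]

∠AHD = 18°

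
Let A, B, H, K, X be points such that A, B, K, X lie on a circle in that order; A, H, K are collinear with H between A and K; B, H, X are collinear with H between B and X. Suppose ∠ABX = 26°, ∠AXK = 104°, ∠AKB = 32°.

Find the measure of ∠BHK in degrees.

1. ∠AKX = 26°  [same arc AX]
2. ∠KAX = 50°  [△AKX]
3. ∠KBX = 50°  [same arc KX]
4. ∠BHK = 98°  [△BHK]

∠BHK = 98°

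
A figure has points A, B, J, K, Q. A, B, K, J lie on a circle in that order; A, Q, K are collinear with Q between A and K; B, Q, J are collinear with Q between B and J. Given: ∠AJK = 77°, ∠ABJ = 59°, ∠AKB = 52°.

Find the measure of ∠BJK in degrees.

1. ∠ABK = 103°  [cyclic ABKJ, opposite ∠B+∠J]
2. ∠BAK = 25°  [△ABK]
3. ∠BJK = 25°  [same arc BK]

∠BJK = 25°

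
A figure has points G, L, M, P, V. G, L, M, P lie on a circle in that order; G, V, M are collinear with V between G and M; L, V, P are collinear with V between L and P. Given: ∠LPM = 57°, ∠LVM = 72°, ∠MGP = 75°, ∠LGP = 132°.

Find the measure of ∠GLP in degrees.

∠GLP = 15°

1. ∠GVP = 72°  [vertical angles at V]
2. ∠GPL = 33°  [△GVP]
3. ∠GLP = 15°  [△GLP]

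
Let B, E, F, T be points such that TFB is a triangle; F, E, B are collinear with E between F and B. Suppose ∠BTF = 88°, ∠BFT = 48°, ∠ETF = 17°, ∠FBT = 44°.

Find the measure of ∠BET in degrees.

∠BET = 65°

1. ∠EFT = 48°  [E on ray FB]
2. ∠FET = 115°  [△TFE]
3. ∠BET = 65°  [linear pair at E on FB]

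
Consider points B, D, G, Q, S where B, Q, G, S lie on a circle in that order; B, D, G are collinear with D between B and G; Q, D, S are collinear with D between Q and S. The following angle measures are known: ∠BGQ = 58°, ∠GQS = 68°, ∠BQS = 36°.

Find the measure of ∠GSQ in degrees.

1. ∠BSQ = 58°  [same arc BQ]
2. ∠QBS = 86°  [△BQS]
3. ∠QGS = 94°  [cyclic BQGS, opposite ∠B+∠G]
4. ∠GSQ = 18°  [△QGS]

∠GSQ = 18°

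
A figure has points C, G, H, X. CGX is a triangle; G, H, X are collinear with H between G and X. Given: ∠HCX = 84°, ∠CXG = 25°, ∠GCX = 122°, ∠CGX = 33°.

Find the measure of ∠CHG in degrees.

1. ∠CXH = 25°  [H on ray XG]
2. ∠CHX = 71°  [△CHX]
3. ∠CHG = 109°  [linear pair at H on GX]

∠CHG = 109°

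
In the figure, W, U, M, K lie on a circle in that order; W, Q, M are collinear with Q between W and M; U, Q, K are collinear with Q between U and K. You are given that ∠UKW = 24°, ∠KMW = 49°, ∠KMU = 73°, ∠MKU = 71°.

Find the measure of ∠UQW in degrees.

∠UQW = 60°

1. ∠KUW = 49°  [same arc WK]
2. ∠MWU = 71°  [same arc UM]
3. ∠UQW = 60°  [△WQU]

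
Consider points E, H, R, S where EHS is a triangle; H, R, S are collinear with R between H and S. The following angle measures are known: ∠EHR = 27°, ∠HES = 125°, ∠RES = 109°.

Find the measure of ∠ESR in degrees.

1. ∠EHS = 27°  [R on ray HS]
2. ∠ESH = 28°  [△EHS]
3. ∠ESR = 28°  [R on ray SH]

∠ESR = 28°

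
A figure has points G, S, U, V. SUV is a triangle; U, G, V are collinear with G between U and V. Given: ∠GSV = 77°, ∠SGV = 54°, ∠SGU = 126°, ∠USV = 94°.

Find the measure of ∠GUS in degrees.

∠GUS = 37°

1. ∠GVS = 49°  [△SGV]
2. ∠SVU = 49°  [G on ray VU]
3. ∠SUV = 37°  [△SUV]
4. ∠GUS = 37°  [G on ray UV]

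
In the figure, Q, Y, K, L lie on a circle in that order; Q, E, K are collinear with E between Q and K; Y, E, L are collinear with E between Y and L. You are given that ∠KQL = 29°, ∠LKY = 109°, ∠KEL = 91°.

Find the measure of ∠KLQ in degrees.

∠KLQ = 104°

1. ∠KYL = 29°  [same arc KL]
2. ∠KLY = 42°  [△YKL]
3. ∠LKQ = 47°  [△KEL]
4. ∠KLQ = 104°  [△QKL]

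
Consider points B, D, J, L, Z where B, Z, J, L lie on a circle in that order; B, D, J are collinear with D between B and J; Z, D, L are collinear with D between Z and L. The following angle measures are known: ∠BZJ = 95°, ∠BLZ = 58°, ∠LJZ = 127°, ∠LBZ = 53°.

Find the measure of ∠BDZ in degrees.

1. ∠BJZ = 58°  [same arc BZ]
2. ∠BZL = 69°  [△BZL]
3. ∠JBZ = 27°  [△BZJ]
4. ∠BDZ = 84°  [△BDZ]

∠BDZ = 84°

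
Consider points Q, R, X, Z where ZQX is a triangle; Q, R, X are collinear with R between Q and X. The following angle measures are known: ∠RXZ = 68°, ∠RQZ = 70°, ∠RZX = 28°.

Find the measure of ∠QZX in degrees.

1. ∠QXZ = 68°  [R on ray XQ]
2. ∠XQZ = 70°  [R on ray QX]
3. ∠QZX = 42°  [△ZQX]

∠QZX = 42°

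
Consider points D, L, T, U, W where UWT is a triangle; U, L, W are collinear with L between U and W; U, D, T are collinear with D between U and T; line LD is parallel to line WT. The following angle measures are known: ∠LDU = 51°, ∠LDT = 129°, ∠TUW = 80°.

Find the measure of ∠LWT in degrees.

1. ∠UTW = 51°  [LD∥WT, corresponding at D]
2. ∠TWU = 49°  [△UWT]
3. ∠LWT = 49°  [L on ray WU]

∠LWT = 49°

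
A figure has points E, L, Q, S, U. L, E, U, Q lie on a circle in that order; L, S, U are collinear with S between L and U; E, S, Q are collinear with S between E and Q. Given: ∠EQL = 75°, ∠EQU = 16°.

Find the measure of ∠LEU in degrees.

1. ∠EUL = 75°  [same arc LE]
2. ∠ELU = 16°  [same arc EU]
3. ∠LEU = 89°  [△LEU]

∠LEU = 89°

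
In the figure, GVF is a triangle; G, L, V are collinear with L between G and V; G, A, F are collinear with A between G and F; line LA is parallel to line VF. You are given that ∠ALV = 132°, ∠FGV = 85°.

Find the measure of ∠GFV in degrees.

1. ∠ALG = 48°  [linear pair at L on GV]
2. ∠AGL = 85°  [L on GV, A on GF]
3. ∠GAL = 47°  [△GLA]
4. ∠GFV = 47°  [LA∥VF, corresponding at A]

∠GFV = 47°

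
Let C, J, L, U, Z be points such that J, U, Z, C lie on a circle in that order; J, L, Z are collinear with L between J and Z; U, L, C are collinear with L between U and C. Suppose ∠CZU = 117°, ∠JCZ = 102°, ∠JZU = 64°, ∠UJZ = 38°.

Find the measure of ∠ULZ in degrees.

∠ULZ = 91°

1. ∠UCZ = 38°  [same arc UZ]
2. ∠CUZ = 25°  [△UZC]
3. ∠ULZ = 91°  [△ULZ]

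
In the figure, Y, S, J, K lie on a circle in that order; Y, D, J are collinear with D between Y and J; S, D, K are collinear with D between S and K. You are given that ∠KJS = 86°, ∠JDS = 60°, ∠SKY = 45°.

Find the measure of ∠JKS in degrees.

∠JKS = 19°

1. ∠KYS = 94°  [cyclic YSJK, opposite ∠Y+∠J]
2. ∠KDY = 60°  [vertical angles at D]
3. ∠KSY = 41°  [△YSK]
4. ∠JDK = 120°  [linear pair at D on YJ]
5. ∠KJY = 41°  [same arc YK]
6. ∠JKS = 19°  [△JDK]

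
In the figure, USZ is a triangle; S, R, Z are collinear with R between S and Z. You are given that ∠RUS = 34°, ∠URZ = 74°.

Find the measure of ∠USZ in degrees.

1. ∠SRU = 106°  [linear pair at R on SZ]
2. ∠RSU = 40°  [△USR]
3. ∠USZ = 40°  [R on ray SZ]

∠USZ = 40°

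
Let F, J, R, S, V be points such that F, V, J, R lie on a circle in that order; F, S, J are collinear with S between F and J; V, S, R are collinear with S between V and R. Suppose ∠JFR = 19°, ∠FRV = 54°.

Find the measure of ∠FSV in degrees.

∠FSV = 73°

1. ∠JVR = 19°  [same arc JR]
2. ∠FJV = 54°  [same arc FV]
3. ∠JSV = 107°  [△VSJ]
4. ∠FSV = 73°  [linear pair at S on FJ]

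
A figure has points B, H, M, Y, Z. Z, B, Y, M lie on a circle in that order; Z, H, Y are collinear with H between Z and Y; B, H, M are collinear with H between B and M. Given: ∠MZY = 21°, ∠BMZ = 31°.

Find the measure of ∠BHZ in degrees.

1. ∠MBY = 21°  [same arc YM]
2. ∠BYZ = 31°  [same arc ZB]
3. ∠BHY = 128°  [△BHY]
4. ∠BHZ = 52°  [linear pair at H on ZY]

∠BHZ = 52°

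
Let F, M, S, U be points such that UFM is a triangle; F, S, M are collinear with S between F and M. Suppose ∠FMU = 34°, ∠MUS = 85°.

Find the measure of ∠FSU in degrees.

1. ∠SMU = 34°  [S on ray MF]
2. ∠MSU = 61°  [△USM]
3. ∠FSU = 119°  [linear pair at S on FM]

∠FSU = 119°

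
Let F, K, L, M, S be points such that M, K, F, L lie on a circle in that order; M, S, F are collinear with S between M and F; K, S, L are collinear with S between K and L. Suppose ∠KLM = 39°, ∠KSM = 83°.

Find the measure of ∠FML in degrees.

∠FML = 44°

1. ∠KFM = 39°  [same arc MK]
2. ∠FSK = 97°  [linear pair at S on MF]
3. ∠FKL = 44°  [△KSF]
4. ∠FML = 44°  [same arc FL]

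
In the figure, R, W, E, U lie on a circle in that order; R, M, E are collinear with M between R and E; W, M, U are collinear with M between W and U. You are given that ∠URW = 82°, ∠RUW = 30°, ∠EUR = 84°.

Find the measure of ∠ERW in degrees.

1. ∠REW = 30°  [same arc RW]
2. ∠EWR = 96°  [cyclic RWEU, opposite ∠W+∠U]
3. ∠ERW = 54°  [△RWE]

∠ERW = 54°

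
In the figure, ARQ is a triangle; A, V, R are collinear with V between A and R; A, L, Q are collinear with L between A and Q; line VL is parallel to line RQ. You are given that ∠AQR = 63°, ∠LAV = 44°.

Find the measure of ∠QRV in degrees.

∠QRV = 73°

1. ∠ALV = 63°  [VL∥RQ, corresponding at L]
2. ∠AVL = 73°  [△AVL]
3. ∠LVR = 107°  [linear pair at V on AR]
4. ∠QRV = 73°  [VL∥RQ, co-interior at R–V]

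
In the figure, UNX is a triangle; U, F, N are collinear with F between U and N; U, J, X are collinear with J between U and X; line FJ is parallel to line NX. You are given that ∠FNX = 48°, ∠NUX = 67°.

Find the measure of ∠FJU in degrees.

1. ∠UNX = 48°  [F on ray NU]
2. ∠NXU = 65°  [△UNX]
3. ∠FJU = 65°  [FJ∥NX, corresponding at J]

∠FJU = 65°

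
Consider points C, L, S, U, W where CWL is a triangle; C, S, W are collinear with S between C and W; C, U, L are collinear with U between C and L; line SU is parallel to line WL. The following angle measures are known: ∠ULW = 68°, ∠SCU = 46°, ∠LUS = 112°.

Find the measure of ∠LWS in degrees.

∠LWS = 66°

1. ∠CLW = 68°  [U on ray LC]
2. ∠LCW = 46°  [S on CW, U on CL]
3. ∠CWL = 66°  [△CWL]
4. ∠LWS = 66°  [S on ray WC]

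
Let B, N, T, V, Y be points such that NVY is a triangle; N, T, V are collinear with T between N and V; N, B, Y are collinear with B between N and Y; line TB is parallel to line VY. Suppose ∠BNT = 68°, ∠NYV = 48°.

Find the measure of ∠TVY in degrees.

∠TVY = 64°

1. ∠VNY = 68°  [T on NV, B on NY]
2. ∠NVY = 64°  [△NVY]
3. ∠TVY = 64°  [T on ray VN]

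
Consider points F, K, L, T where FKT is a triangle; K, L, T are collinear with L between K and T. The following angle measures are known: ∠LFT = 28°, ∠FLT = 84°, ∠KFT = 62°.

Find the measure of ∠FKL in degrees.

1. ∠FTL = 68°  [△FLT]
2. ∠FTK = 68°  [L on ray TK]
3. ∠FKT = 50°  [△FKT]
4. ∠FKL = 50°  [L on ray KT]

∠FKL = 50°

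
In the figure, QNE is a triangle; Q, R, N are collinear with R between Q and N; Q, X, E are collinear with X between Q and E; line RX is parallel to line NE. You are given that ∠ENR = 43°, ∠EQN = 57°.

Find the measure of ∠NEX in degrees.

∠NEX = 80°

1. ∠ENQ = 43°  [R on ray NQ]
2. ∠NEQ = 80°  [△QNE]
3. ∠NEX = 80°  [X on ray EQ]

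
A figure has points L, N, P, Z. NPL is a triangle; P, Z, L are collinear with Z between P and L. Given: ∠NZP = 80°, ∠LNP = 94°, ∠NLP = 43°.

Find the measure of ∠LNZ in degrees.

∠LNZ = 37°

1. ∠LZN = 100°  [linear pair at Z on PL]
2. ∠NLZ = 43°  [Z on ray LP]
3. ∠LNZ = 37°  [△NZL]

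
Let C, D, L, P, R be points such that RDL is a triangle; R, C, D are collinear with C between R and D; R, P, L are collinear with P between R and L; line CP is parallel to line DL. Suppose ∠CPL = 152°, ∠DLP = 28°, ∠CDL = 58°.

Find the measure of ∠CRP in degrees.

1. ∠DLR = 28°  [P on ray LR]
2. ∠LDR = 58°  [C on ray DR]
3. ∠DRL = 94°  [△RDL]
4. ∠CRP = 94°  [C on RD, P on RL]

∠CRP = 94°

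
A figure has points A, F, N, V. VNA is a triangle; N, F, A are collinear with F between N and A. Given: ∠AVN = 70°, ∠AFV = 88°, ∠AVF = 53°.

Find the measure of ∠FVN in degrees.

∠FVN = 17°

1. ∠FAV = 39°  [△VFA]
2. ∠NFV = 92°  [linear pair at F on NA]
3. ∠NAV = 39°  [F on ray AN]
4. ∠ANV = 71°  [△VNA]
5. ∠FNV = 71°  [F on ray NA]
6. ∠FVN = 17°  [△VNF]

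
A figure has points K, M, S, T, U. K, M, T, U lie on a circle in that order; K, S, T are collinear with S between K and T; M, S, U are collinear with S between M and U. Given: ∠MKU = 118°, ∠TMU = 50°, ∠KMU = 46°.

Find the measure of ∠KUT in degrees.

1. ∠TKU = 50°  [same arc TU]
2. ∠KTU = 46°  [same arc KU]
3. ∠KUT = 84°  [△KTU]

∠KUT = 84°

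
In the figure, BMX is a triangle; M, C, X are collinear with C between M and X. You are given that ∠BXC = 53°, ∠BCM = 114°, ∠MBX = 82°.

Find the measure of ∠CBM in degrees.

∠CBM = 21°

1. ∠BXM = 53°  [C on ray XM]
2. ∠BMX = 45°  [△BMX]
3. ∠BMC = 45°  [C on ray MX]
4. ∠CBM = 21°  [△BMC]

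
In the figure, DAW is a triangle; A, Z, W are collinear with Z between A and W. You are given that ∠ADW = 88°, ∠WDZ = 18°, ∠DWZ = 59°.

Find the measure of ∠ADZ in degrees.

∠ADZ = 70°

1. ∠DZW = 103°  [△DZW]
2. ∠AWD = 59°  [Z on ray WA]
3. ∠AZD = 77°  [linear pair at Z on AW]
4. ∠DAW = 33°  [△DAW]
5. ∠DAZ = 33°  [Z on ray AW]
6. ∠ADZ = 70°  [△DAZ]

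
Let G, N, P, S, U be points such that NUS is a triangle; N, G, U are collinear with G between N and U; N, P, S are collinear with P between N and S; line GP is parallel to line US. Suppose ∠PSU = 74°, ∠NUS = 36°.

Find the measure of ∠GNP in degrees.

1. ∠NSU = 74°  [P on ray SN]
2. ∠SNU = 70°  [△NUS]
3. ∠GNP = 70°  [G on NU, P on NS]

∠GNP = 70°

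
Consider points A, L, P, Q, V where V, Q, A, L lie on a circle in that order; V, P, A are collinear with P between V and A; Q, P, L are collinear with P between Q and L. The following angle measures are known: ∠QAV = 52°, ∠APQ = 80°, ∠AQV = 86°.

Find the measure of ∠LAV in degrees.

∠LAV = 38°

1. ∠QLV = 52°  [same arc VQ]
2. ∠LPV = 80°  [vertical angles at P]
3. ∠ALV = 94°  [cyclic VQAL, opposite ∠Q+∠L]
4. ∠AVL = 48°  [△VPL]
5. ∠LAV = 38°  [△VAL]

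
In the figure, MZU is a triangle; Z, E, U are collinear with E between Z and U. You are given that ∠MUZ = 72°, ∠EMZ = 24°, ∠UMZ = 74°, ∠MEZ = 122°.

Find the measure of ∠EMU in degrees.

1. ∠EUM = 72°  [E on ray UZ]
2. ∠MEU = 58°  [linear pair at E on ZU]
3. ∠EMU = 50°  [△MEU]

∠EMU = 50°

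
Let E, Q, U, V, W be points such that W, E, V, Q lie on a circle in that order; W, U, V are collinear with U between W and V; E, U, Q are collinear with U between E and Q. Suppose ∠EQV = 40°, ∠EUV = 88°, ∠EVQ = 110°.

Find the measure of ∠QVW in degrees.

∠QVW = 48°

1. ∠EWV = 40°  [same arc EV]
2. ∠EUW = 92°  [linear pair at U on WV]
3. ∠QEW = 48°  [△WUE]
4. ∠QVW = 48°  [same arc WQ]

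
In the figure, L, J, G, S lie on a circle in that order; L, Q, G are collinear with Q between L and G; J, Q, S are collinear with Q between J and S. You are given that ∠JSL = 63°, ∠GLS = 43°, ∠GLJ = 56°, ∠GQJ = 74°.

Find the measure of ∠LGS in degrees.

∠LGS = 18°

1. ∠LQS = 74°  [△LQS]
2. ∠GSJ = 56°  [same arc JG]
3. ∠GQS = 106°  [linear pair at Q on LG]
4. ∠LGS = 18°  [△GQS]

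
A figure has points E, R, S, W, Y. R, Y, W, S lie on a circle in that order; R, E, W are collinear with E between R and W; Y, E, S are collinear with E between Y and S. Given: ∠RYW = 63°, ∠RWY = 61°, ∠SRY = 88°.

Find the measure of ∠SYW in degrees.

1. ∠WRY = 56°  [△RYW]
2. ∠SWY = 92°  [cyclic RYWS, opposite ∠R+∠W]
3. ∠WSY = 56°  [same arc YW]
4. ∠SYW = 32°  [△YWS]

∠SYW = 32°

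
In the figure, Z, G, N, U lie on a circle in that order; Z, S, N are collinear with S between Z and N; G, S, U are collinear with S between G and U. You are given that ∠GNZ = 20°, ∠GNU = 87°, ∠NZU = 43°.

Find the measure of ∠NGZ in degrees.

∠NGZ = 110°

1. ∠NGU = 43°  [same arc NU]
2. ∠GUN = 50°  [△GNU]
3. ∠GZN = 50°  [same arc GN]
4. ∠NGZ = 110°  [△ZGN]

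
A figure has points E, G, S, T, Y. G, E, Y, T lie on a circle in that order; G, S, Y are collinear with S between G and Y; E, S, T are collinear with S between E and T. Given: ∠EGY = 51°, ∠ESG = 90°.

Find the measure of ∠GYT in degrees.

∠GYT = 39°

1. ∠ETY = 51°  [same arc EY]
2. ∠TSY = 90°  [vertical angles at S]
3. ∠GYT = 39°  [△YST]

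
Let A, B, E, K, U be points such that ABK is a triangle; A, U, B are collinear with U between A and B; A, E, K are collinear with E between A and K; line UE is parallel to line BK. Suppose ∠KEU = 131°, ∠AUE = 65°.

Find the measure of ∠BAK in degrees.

∠BAK = 66°

1. ∠AEU = 49°  [linear pair at E on AK]
2. ∠EAU = 66°  [△AUE]
3. ∠BAK = 66°  [U on AB, E on AK]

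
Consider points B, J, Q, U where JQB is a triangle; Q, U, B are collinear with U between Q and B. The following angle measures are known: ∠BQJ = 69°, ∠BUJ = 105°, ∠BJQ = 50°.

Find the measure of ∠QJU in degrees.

∠QJU = 36°

1. ∠JQU = 69°  [U on ray QB]
2. ∠JUQ = 75°  [linear pair at U on QB]
3. ∠QJU = 36°  [△JQU]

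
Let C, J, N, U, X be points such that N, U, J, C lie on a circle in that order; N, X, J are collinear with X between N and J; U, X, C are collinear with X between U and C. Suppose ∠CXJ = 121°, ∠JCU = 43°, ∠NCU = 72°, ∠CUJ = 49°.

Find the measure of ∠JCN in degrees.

∠JCN = 115°

1. ∠CXN = 59°  [linear pair at X on NJ]
2. ∠CJN = 16°  [△JXC]
3. ∠CNJ = 49°  [△NXC]
4. ∠JCN = 115°  [△NJC]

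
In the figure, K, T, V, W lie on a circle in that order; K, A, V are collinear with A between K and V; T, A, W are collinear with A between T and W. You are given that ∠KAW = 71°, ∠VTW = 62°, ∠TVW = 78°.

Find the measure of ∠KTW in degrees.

∠KTW = 31°

1. ∠VKW = 62°  [same arc VW]
2. ∠TKW = 102°  [cyclic KTVW, opposite ∠K+∠V]
3. ∠KWT = 47°  [△KAW]
4. ∠KTW = 31°  [△KTW]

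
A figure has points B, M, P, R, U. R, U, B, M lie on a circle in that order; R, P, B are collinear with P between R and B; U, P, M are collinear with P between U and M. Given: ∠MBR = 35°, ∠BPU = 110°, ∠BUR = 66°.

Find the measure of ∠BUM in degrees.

1. ∠BMR = 114°  [cyclic RUBM, opposite ∠U+∠M]
2. ∠BRM = 31°  [△RBM]
3. ∠BUM = 31°  [same arc BM]

∠BUM = 31°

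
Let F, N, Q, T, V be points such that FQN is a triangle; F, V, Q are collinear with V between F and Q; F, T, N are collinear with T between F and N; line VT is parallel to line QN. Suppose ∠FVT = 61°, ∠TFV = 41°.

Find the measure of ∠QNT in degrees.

∠QNT = 78°

1. ∠FTV = 78°  [△FVT]
2. ∠NTV = 102°  [linear pair at T on FN]
3. ∠QNT = 78°  [VT∥QN, co-interior at N–T]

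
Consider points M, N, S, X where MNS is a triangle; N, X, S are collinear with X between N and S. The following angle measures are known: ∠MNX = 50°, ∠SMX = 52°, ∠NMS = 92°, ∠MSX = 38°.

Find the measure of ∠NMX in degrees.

∠NMX = 40°

1. ∠MXS = 90°  [△MXS]
2. ∠MXN = 90°  [linear pair at X on NS]
3. ∠NMX = 40°  [△MNX]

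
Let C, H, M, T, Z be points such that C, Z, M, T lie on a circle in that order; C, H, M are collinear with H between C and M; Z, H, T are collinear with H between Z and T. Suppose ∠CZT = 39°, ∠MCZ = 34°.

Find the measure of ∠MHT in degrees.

∠MHT = 107°

1. ∠CMT = 39°  [same arc CT]
2. ∠MTZ = 34°  [same arc ZM]
3. ∠MHT = 107°  [△MHT]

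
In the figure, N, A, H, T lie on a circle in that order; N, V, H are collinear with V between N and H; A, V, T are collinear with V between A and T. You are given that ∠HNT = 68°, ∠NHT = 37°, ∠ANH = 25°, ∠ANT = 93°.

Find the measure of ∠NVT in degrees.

∠NVT = 62°

1. ∠NAT = 37°  [same arc NT]
2. ∠ATN = 50°  [△NAT]
3. ∠NVT = 62°  [△NVT]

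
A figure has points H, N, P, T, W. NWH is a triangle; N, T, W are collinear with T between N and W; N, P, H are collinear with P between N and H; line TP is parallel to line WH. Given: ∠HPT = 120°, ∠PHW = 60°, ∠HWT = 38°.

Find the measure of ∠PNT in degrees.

∠PNT = 82°

1. ∠NHW = 60°  [P on ray HN]
2. ∠HWN = 38°  [T on ray WN]
3. ∠HNW = 82°  [△NWH]
4. ∠PNT = 82°  [T on NW, P on NH]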